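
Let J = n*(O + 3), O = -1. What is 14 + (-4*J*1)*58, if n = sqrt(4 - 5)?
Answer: 14 - 464*I ≈ 14.0 - 464.0*I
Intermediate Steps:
n = I (n = sqrt(-1) = I ≈ 1.0*I)
J = 2*I (J = I*(-1 + 3) = I*2 = 2*I ≈ 2.0*I)
14 + (-4*J*1)*58 = 14 + (-8*I*1)*58 = 14 - 8*I*58 = 14 - 464*I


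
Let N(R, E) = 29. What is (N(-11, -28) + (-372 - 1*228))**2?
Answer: 326041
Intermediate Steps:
(N(-11, -28) + (-372 - 1*228))**2 = (29 + (-372 - 1*228))**2 = (29 + (-372 - 228))**2 = (29 - 600)**2 = (-571)**2 = 326041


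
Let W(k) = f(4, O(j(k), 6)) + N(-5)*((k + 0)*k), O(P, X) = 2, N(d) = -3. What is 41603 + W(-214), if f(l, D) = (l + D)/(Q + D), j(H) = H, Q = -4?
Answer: -95788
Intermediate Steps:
f(l, D) = (D + l)/(-4 + D) (f(l, D) = (l + D)/(-4 + D) = (D + l)/(-4 + D))
W(k) = -3 - 3*k² (W(k) = (2 + 4)/(-4 + 2) - 3*(k + 0)*k = 6/(-2) - 3*k*k = -½*6 - 3*k² = -3 - 3*k²)
41603 + W(-214) = 41603 + (-3 - 3*(-214)²) = 41603 + (-3 - 3*45796) = 41603 + (-3 - 137388) = 41603 - 137391 = -95788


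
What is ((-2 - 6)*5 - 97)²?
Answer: 18769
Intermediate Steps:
((-2 - 6)*5 - 97)² = (-8*5 - 97)² = (-40 - 97)² = (-137)² = 18769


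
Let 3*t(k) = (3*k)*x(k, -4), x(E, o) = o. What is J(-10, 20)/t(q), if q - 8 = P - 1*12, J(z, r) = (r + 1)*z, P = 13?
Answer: 35/6 ≈ 5.8333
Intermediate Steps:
J(z, r) = z*(1 + r) (J(z, r) = (1 + r)*z = z*(1 + r))
q = 9 (q = 8 + (13 - 1*12) = 8 + (13 - 12) = 8 + 1 = 9)
t(k) = -4*k (t(k) = ((3*k)*(-4))/3 = (-12*k)/3 = -4*k)
J(-10, 20)/t(q) = (-10*(1 + 20))/((-4*9)) = -10*21/(-36) = -210*(-1/36) = 35/6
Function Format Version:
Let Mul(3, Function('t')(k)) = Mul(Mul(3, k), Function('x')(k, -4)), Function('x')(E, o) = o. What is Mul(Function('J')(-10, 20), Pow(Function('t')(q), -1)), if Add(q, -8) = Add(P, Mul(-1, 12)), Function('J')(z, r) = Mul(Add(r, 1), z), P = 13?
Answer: Rational(35, 6) ≈ 5.8333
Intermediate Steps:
Function('J')(z, r) = Mul(z, Add(1, r)) (Function('J')(z, r) = Mul(Add(1, r), z) = Mul(z, Add(1, r)))
q = 9 (q = Add(8, Add(13, Mul(-1, 12))) = Add(8, Add(13, -12)) = Add(8, 1) = 9)
Function('t')(k) = Mul(-4, k) (Function('t')(k) = Mul(Rational(1, 3), Mul(Mul(3, k), -4)) = Mul(Rational(1, 3), Mul(-12, k)) = Mul(-4, k))
Mul(Function('J')(-10, 20), Pow(Function('t')(q), -1)) = Mul(Mul(-10, Add(1, 20)), Pow(Mul(-4, 9), -1)) = Mul(Mul(-10, 21), Pow(-36, -1)) = Mul(-210, Rational(-1, 36)) = Rational(35, 6)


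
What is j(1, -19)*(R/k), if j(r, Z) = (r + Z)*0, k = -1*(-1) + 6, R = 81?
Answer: 0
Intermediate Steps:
k = 7 (k = 1 + 6 = 7)
j(r, Z) = 0 (j(r, Z) = (Z + r)*0 = 0)
j(1, -19)*(R/k) = 0*(81/7) = 0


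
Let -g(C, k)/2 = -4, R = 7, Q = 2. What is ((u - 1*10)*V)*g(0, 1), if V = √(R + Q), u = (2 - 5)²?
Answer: -24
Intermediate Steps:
g(C, k) = 8 (g(C, k) = -2*(-4) = 8)
u = 9 (u = (-3)² = 9)
V = 3 (V = √(7 + 2) = √9 = 3)
((u - 1*10)*V)*g(0, 1) = ((9 - 1*10)*3)*8 = ((9 - 10)*3)*8 = -1*3*8 = -3*8 = -24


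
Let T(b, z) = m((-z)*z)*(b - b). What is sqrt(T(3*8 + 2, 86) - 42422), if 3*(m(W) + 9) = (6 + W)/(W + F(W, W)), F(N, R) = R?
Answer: I*sqrt(42422) ≈ 205.97*I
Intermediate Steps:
m(W) = -9 + (6 + W)/(6*W) (m(W) = -9 + ((6 + W)/(W + W))/3 = -9 + ((6 + W)/((2*W)))/3 = -9 + ((6 + W)*(1/(2*W)))/3 = -9 + ((6 + W)/(2*W))/3 = -9 + (6 + W)/(6*W))
T(b, z) = 0 (T(b, z) = (-53/6 + 1/((-z)*z))*(b - b) = (-53/6 + 1/(-z**2))*0 = (-53/6 - 1/z**2)*0 = 0)
sqrt(T(3*8 + 2, 86) - 42422) = sqrt(0 - 42422) = sqrt(-42422) = I*sqrt(42422)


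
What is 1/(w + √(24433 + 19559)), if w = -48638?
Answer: -24319/1182805526 - 3*√1222/1182805526 ≈ -2.0649e-5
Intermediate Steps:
1/(w + √(24433 + 19559)) = 1/(-48638 + √(24433 + 19559)) = 1/(-48638 + √43992) = 1/(-48638 + 6*√1222)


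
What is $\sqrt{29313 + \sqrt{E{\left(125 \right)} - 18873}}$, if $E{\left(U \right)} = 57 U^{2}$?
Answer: $\sqrt{29313 + 2 \sqrt{217938}} \approx 173.92$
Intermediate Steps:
$\sqrt{29313 + \sqrt{E{\left(125 \right)} - 18873}} = \sqrt{29313 + \sqrt{57 \cdot 125^{2} - 18873}} = \sqrt{29313 + \sqrt{57 \cdot 15625 - 18873}} = \sqrt{29313 + \sqrt{890625 - 18873}} = \sqrt{29313 + \sqrt{871752}} = \sqrt{29313 + 2 \sqrt{217938}}$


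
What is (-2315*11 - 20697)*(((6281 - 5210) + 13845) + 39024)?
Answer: -2489978280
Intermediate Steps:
(-2315*11 - 20697)*(((6281 - 5210) + 13845) + 39024) = (-25465 - 20697)*((1071 + 13845) + 39024) = -46162*(14916 + 39024) = -46162*53940 = -2489978280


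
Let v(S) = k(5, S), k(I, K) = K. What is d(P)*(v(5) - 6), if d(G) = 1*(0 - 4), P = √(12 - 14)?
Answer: 4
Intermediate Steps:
v(S) = S
P = I*√2 (P = √(-2) = I*√2 ≈ 1.4142*I)
d(G) = -4 (d(G) = 1*(-4) = -4)
d(P)*(v(5) - 6) = -4*(5 - 6) = -4*(-1) = 4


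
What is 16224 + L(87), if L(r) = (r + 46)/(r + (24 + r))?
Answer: 3212485/198 ≈ 16225.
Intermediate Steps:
L(r) = (46 + r)/(24 + 2*r)
16224 + L(87) = 16224 + (46 + 87)/(2*(12 + 87)) = 16224 + (1/2)*133/99 = 16224 + (1/2)*(1/99)*133 = 16224 + 133/198 = 3212485/198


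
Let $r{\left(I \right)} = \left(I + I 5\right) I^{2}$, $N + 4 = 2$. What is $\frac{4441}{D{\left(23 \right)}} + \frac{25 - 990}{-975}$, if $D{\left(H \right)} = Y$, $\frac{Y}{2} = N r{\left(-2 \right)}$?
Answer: $\frac{100339}{4160} \approx 24.12$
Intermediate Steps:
$N = -2$ ($N = -4 + 2 = -2$)
$r{\left(I \right)} = 6 I^{3}$ ($r{\left(I \right)} = \left(I + 5 I\right) I^{2} = 6 I I^{2} = 6 I^{3}$)
$Y = 192$ ($Y = 2 \left(- 2 \cdot 6 \left(-2\right)^{3}\right) = 2 \left(- 2 \cdot 6 \left(-8\right)\right) = 2 \left(\left(-2\right) \left(-48\right)\right) = 2 \cdot 96 = 192$)
$D{\left(H \right)} = 192$
$\frac{4441}{D{\left(23 \right)}} + \frac{25 - 990}{-975} = \frac{4441}{192} + \frac{25 - 990}{-975} = 4441 \cdot \frac{1}{192} + \left(25 - 990\right) \left(- \frac{1}{975}\right) = \frac{4441}{192} - - \frac{193}{195} = \frac{4441}{192} + \frac{193}{195} = \frac{100339}{4160}$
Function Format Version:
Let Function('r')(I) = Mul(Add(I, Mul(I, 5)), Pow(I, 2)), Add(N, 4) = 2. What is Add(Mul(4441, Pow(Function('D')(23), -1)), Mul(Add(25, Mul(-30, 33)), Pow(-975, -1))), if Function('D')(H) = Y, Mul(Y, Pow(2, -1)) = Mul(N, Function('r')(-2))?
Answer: Rational(100339, 4160) ≈ 24.120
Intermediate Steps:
N = -2 (N = Add(-4, 2) = -2)
Function('r')(I) = Mul(6, Pow(I, 3)) (Function('r')(I) = Mul(Add(I, Mul(5, I)), Pow(I, 2)) = Mul(Mul(6, I), Pow(I, 2)) = Mul(6, Pow(I, 3)))
Y = 192 (Y = Mul(2, Mul(-2, Mul(6, Pow(-2, 3)))) = Mul(2, Mul(-2, Mul(6, -8))) = Mul(2, Mul(-2, -48)) = Mul(2, 96) = 192)
Function('D')(H) = 192
Add(Mul(4441, Pow(Function('D')(23), -1)), Mul(Add(25, Mul(-30, 33)), Pow(-975, -1))) = Add(Mul(4441, Pow(192, -1)), Mul(Add(25, Mul(-30, 33)), Pow(-975, -1))) = Add(Mul(4441, Rational(1, 192)), Mul(Add(25, -990), Rational(-1, 975))) = Add(Rational(4441, 192), Mul(-965, Rational(-1, 975))) = Add(Rational(4441, 192), Rational(193, 195)) = Rational(100339, 4160)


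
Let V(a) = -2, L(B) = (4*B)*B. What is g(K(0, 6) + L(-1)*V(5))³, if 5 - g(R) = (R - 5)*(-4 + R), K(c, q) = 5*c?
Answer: -3442951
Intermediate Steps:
L(B) = 4*B²
g(R) = 5 - (-5 + R)*(-4 + R) (g(R) = 5 - (R - 5)*(-4 + R) = 5 - (-5 + R)*(-4 + R))
g(K(0, 6) + L(-1)*V(5))³ = (-15 - (5*0 + (4*(-1)²)*(-2))² + 9*(5*0 + (4*(-1)²)*(-2)))³ = (-15 - (0 + (4*1)*(-2))² + 9*(0 + (4*1)*(-2)))³ = (-15 - (0 + 4*(-2))² + 9*(0 + 4*(-2)))³ = (-15 - (0 - 8)² + 9*(0 - 8))³ = (-15 - 1*(-8)² + 9*(-8))³ = (-15 - 1*64 - 72)³ = (-15 - 64 - 72)³ = (-151)³ = -3442951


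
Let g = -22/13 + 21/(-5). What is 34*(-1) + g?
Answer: -2593/65 ≈ -39.892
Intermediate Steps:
g = -383/65 (g = -22*1/13 + 21*(-1/5) = -22/13 - 21/5 = -383/65 ≈ -5.8923)
34*(-1) + g = 34*(-1) - 383/65 = -34 - 383/65 = -2593/65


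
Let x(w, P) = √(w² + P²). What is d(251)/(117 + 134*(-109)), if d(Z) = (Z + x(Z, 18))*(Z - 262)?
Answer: 2761/14489 + 55*√2533/14489 ≈ 0.38161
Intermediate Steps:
x(w, P) = √(P² + w²)
d(Z) = (-262 + Z)*(Z + √(324 + Z²)) (d(Z) = (Z + √(18² + Z²))*(Z - 262) = (Z + √(324 + Z²))*(-262 + Z) = (-262 + Z)*(Z + √(324 + Z²)))
d(251)/(117 + 134*(-109)) = (251² - 262*251 - 262*√(324 + 251²) + 251*√(324 + 251²))/(117 + 134*(-109)) = (63001 - 65762 - 262*√(324 + 63001) + 251*√(324 + 63001))/(117 - 14606) = (63001 - 65762 - 1310*√2533 + 251*√63325)/(-14489) = (63001 - 65762 - 1310*√2533 + 251*(5*√2533))*(-1/14489) = (63001 - 65762 - 1310*√2533 + 1255*√2533)*(-1/14489) = (-2761 - 55*√2533)*(-1/14489) = 2761/14489 + 55*√2533/14489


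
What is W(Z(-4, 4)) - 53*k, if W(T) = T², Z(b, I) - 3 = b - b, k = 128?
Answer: -6775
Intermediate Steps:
Z(b, I) = 3 (Z(b, I) = 3 + (b - b) = 3 + 0 = 3)
W(Z(-4, 4)) - 53*k = 3² - 53*128 = 9 - 6784 = -6775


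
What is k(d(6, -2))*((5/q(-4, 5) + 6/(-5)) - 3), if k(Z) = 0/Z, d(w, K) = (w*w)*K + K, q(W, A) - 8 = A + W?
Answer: 0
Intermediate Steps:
q(W, A) = 8 + A + W (q(W, A) = 8 + (A + W) = 8 + A + W)
d(w, K) = K + K*w**2 (d(w, K) = w**2*K + K = K*w**2 + K = K + K*w**2)
k(Z) = 0
k(d(6, -2))*((5/q(-4, 5) + 6/(-5)) - 3) = 0*((5/(8 + 5 - 4) + 6/(-5)) - 3) = 0*((5/9 + 6*(-1/5)) - 3) = 0*((5*(1/9) - 6/5) - 3) = 0*((5/9 - 6/5) - 3) = 0*(-29/45 - 3) = 0*(-164/45) = 0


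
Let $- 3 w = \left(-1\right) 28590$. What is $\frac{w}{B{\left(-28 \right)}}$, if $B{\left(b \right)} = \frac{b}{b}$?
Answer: $9530$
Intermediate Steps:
$B{\left(b \right)} = 1$
$w = 9530$ ($w = - \frac{\left(-1\right) 28590}{3} = \left(- \frac{1}{3}\right) \left(-28590\right) = 9530$)
$\frac{w}{B{\left(-28 \right)}} = \frac{9530}{1} = 9530 \cdot 1 = 9530$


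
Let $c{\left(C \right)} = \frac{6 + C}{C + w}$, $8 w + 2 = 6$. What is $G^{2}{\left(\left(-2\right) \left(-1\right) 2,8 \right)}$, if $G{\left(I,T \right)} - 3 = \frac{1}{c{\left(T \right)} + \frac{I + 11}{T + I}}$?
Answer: $\frac{434281}{38809} \approx 11.19$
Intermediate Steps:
$w = \frac{1}{2}$ ($w = - \frac{1}{4} + \frac{1}{8} \cdot 6 = - \frac{1}{4} + \frac{3}{4} = \frac{1}{2} \approx 0.5$)
$c{\left(C \right)} = \frac{6 + C}{\frac{1}{2} + C}$ ($c{\left(C \right)} = \frac{6 + C}{C + \frac{1}{2}} = \frac{6 + C}{\frac{1}{2} + C}$)
$G{\left(I,T \right)} = 3 + \frac{1}{\frac{11 + I}{I + T} + \frac{2 \left(6 + T\right)}{1 + 2 T}}$ ($G{\left(I,T \right)} = 3 + \frac{1}{\frac{2 \left(6 + T\right)}{1 + 2 T} + \frac{I + 11}{T + I}} = 3 + \frac{1}{\frac{2 \left(6 + T\right)}{1 + 2 T} + \frac{11 + I}{I + T}} = 3 + \frac{1}{\frac{11 + I}{I + T} + \frac{2 \left(6 + T\right)}{1 + 2 T}}$)
$G^{2}{\left(\left(-2\right) \left(-1\right) 2,8 \right)} = \left(\frac{33 + 8 \cdot 8^{2} + 40 \left(-2\right) \left(-1\right) 2 + 103 \cdot 8 + 14 \left(-2\right) \left(-1\right) 2 \cdot 8}{11 + 2 \cdot 8^{2} + 13 \left(-2\right) \left(-1\right) 2 + 34 \cdot 8 + 4 \left(-2\right) \left(-1\right) 2 \cdot 8}\right)^{2} = \left(\frac{33 + 8 \cdot 64 + 40 \cdot 2 \cdot 2 + 824 + 14 \cdot 2 \cdot 2 \cdot 8}{11 + 2 \cdot 64 + 13 \cdot 2 \cdot 2 + 272 + 4 \cdot 2 \cdot 2 \cdot 8}\right)^{2} = \left(\frac{33 + 512 + 40 \cdot 4 + 824 + 14 \cdot 4 \cdot 8}{11 + 128 + 13 \cdot 4 + 272 + 4 \cdot 4 \cdot 8}\right)^{2} = \left(\frac{33 + 512 + 160 + 824 + 448}{11 + 128 + 52 + 272 + 128}\right)^{2} = \left(\frac{1}{591} \cdot 1977\right)^{2} = \left(\frac{659}{197}\right)^{2} = \frac{434281}{38809}$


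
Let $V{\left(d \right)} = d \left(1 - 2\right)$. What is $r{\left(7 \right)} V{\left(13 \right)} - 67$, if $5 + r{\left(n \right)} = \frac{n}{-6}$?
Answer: $\frac{79}{6} \approx 13.167$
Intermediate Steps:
$r{\left(n \right)} = -5 - \frac{n}{6}$ ($r{\left(n \right)} = -5 + \frac{n}{-6} = -5 + n \left(- \frac{1}{6}\right) = -5 - \frac{n}{6}$)
$V{\left(d \right)} = - d$ ($V{\left(d \right)} = d \left(-1\right) = - d$)
$r{\left(7 \right)} V{\left(13 \right)} - 67 = \left(-5 - \frac{7}{6}\right) \left(\left(-1\right) 13\right) - 67 = \left(-5 - \frac{7}{6}\right) \left(-13\right) - 67 = \left(- \frac{37}{6}\right) \left(-13\right) - 67 = \frac{481}{6} - 67 = \frac{79}{6}$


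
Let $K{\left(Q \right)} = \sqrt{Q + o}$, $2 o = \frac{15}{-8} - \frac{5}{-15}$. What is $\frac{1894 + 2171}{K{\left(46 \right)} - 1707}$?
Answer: $- \frac{333069840}{139862581} - \frac{16260 \sqrt{6513}}{139862581} \approx -2.3908$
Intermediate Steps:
$o = - \frac{37}{48}$ ($o = \frac{\frac{15}{-8} - \frac{5}{-15}}{2} = \frac{15 \left(- \frac{1}{8}\right) - - \frac{1}{3}}{2} = \frac{- \frac{15}{8} + \frac{1}{3}}{2} = \frac{1}{2} \left(- \frac{37}{24}\right) = - \frac{37}{48} \approx -0.77083$)
$K{\left(Q \right)} = \sqrt{- \frac{37}{48} + Q}$ ($K{\left(Q \right)} = \sqrt{Q - \frac{37}{48}} = \sqrt{- \frac{37}{48} + Q}$)
$\frac{1894 + 2171}{K{\left(46 \right)} - 1707} = \frac{1894 + 2171}{\frac{\sqrt{-111 + 144 \cdot 46}}{12} - 1707} = \frac{4065}{\frac{\sqrt{-111 + 6624}}{12} - 1707} = \frac{4065}{\frac{\sqrt{6513}}{12} - 1707} = \frac{4065}{-1707 + \frac{\sqrt{6513}}{12}}$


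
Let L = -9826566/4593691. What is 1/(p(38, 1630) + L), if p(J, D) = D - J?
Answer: 4593691/7303329506 ≈ 0.00062899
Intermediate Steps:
L = -9826566/4593691 (L = -9826566*1/4593691 = -9826566/4593691 ≈ -2.1391)
1/(p(38, 1630) + L) = 1/((1630 - 1*38) - 9826566/4593691) = 1/((1630 - 38) - 9826566/4593691) = 1/(1592 - 9826566/4593691) = 1/(7303329506/4593691) = 4593691/7303329506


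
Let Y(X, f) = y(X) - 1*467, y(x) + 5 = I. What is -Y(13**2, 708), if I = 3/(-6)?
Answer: 945/2 ≈ 472.50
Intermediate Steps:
I = -1/2 (I = 3*(-1/6) = -1/2 ≈ -0.50000)
y(x) = -11/2 (y(x) = -5 - 1/2 = -11/2)
Y(X, f) = -945/2 (Y(X, f) = -11/2 - 1*467 = -11/2 - 467 = -945/2)
-Y(13**2, 708) = -1*(-945/2) = 945/2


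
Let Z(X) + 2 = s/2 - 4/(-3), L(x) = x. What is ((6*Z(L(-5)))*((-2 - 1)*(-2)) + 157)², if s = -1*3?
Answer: 6241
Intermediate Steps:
s = -3
Z(X) = -13/6 (Z(X) = -2 + (-3/2 - 4/(-3)) = -2 + (-3*½ - 4*(-⅓)) = -2 + (-3/2 + 4/3) = -2 - ⅙ = -13/6)
((6*Z(L(-5)))*((-2 - 1)*(-2)) + 157)² = ((6*(-13/6))*((-2 - 1)*(-2)) + 157)² = (-(-39)*(-2) + 157)² = (-13*6 + 157)² = (-78 + 157)² = 79² = 6241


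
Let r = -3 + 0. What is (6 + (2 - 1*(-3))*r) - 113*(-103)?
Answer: 11630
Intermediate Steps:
r = -3
(6 + (2 - 1*(-3))*r) - 113*(-103) = (6 + (2 - 1*(-3))*(-3)) - 113*(-103) = (6 + (2 + 3)*(-3)) + 11639 = (6 + 5*(-3)) + 11639 = (6 - 15) + 11639 = -9 + 11639 = 11630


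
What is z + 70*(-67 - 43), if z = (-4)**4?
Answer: -7444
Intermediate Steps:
z = 256
z + 70*(-67 - 43) = 256 + 70*(-67 - 43) = 256 + 70*(-110) = 256 - 7700 = -7444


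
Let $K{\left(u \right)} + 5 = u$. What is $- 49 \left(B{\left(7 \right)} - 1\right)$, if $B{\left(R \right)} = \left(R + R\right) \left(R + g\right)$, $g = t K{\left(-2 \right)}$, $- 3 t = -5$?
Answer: $\frac{9751}{3} \approx 3250.3$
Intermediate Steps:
$t = \frac{5}{3}$ ($t = \left(- \frac{1}{3}\right) \left(-5\right) = \frac{5}{3} \approx 1.6667$)
$K{\left(u \right)} = -5 + u$
$g = - \frac{35}{3}$ ($g = \frac{5 \left(-5 - 2\right)}{3} = \frac{5}{3} \left(-7\right) = - \frac{35}{3} \approx -11.667$)
$B{\left(R \right)} = 2 R \left(- \frac{35}{3} + R\right)$ ($B{\left(R \right)} = \left(R + R\right) \left(R - \frac{35}{3}\right) = 2 R \left(- \frac{35}{3} + R\right)$)
$- 49 \left(B{\left(7 \right)} - 1\right) = - 49 \left(\frac{2}{3} \cdot 7 \left(-35 + 3 \cdot 7\right) - 1\right) = - 49 \left(\frac{2}{3} \cdot 7 \left(-35 + 21\right) - 1\right) = - 49 \left(\frac{2}{3} \cdot 7 \left(-14\right) - 1\right) = - 49 \left(- \frac{196}{3} - 1\right) = \left(-49\right) \left(- \frac{199}{3}\right) = \frac{9751}{3}$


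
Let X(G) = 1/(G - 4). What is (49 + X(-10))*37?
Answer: 25345/14 ≈ 1810.4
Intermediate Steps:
X(G) = 1/(-4 + G)
(49 + X(-10))*37 = (49 + 1/(-4 - 10))*37 = (49 + 1/(-14))*37 = (49 - 1/14)*37 = (685/14)*37 = 25345/14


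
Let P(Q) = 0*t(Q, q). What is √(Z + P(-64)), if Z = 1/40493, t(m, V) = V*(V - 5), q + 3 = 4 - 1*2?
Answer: √40493/40493 ≈ 0.0049695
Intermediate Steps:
q = -1 (q = -3 + (4 - 1*2) = -3 + (4 - 2) = -3 + 2 = -1)
t(m, V) = V*(-5 + V)
Z = 1/40493 ≈ 2.4696e-5
P(Q) = 0 (P(Q) = 0*(-(-5 - 1)) = 0*(-1*(-6)) = 0*6 = 0)
√(Z + P(-64)) = √(1/40493 + 0) = √(1/40493) = √40493/40493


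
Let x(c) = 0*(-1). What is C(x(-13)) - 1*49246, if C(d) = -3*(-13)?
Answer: -49207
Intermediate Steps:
x(c) = 0
C(d) = 39
C(x(-13)) - 1*49246 = 39 - 1*49246 = 39 - 49246 = -49207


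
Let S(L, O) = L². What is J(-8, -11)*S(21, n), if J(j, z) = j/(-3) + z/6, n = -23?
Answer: 735/2 ≈ 367.50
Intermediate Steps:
J(j, z) = -j/3 + z/6 (J(j, z) = j*(-⅓) + z*(⅙) = -j/3 + z/6)
J(-8, -11)*S(21, n) = (-⅓*(-8) + (⅙)*(-11))*21² = (8/3 - 11/6)*441 = (⅚)*441 = 735/2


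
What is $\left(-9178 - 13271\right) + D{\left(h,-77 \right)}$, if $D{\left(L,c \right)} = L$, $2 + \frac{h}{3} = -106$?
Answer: $-22773$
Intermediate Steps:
$h = -324$ ($h = -6 + 3 \left(-106\right) = -6 - 318 = -324$)
$\left(-9178 - 13271\right) + D{\left(h,-77 \right)} = \left(-9178 - 13271\right) - 324 = -22449 - 324 = -22773$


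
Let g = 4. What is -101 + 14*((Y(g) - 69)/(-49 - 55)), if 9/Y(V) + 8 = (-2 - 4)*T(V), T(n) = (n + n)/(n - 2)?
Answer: -152545/1664 ≈ -91.674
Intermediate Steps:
T(n) = 2*n/(-2 + n) (T(n) = (2*n)/(-2 + n) = 2*n/(-2 + n))
Y(V) = 9/(-8 - 12*V/(-2 + V)) (Y(V) = 9/(-8 + (-2 - 4)*(2*V/(-2 + V))) = 9/(-8 - 12*V/(-2 + V)))
-101 + 14*((Y(g) - 69)/(-49 - 55)) = -101 + 14*((9*(2 - 1*4)/(4*(-4 + 5*4)) - 69)/(-49 - 55)) = -101 + 14*((9*(2 - 4)/(4*(-4 + 20)) - 69)/(-104)) = -101 + 14*(((9/4)*(-2)/16 - 69)*(-1/104)) = -101 + 14*(((9/4)*(1/16)*(-2) - 69)*(-1/104)) = -101 + 14*((-9/32 - 69)*(-1/104)) = -101 + 14*(-2217/32*(-1/104)) = -101 + 14*(2217/3328) = -101 + 15519/1664 = -152545/1664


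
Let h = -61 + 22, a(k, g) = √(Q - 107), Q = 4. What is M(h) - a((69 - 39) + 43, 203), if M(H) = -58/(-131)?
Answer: 58/131 - I*√103 ≈ 0.44275 - 10.149*I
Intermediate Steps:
a(k, g) = I*√103 (a(k, g) = √(4 - 107) = √(-103) = I*√103)
h = -39
M(H) = 58/131 (M(H) = -58*(-1/131) = 58/131)
M(h) - a((69 - 39) + 43, 203) = 58/131 - I*√103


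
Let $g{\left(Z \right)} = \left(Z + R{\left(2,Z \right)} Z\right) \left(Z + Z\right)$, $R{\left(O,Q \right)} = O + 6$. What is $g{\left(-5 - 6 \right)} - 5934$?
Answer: $-3756$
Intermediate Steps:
$R{\left(O,Q \right)} = 6 + O$
$g{\left(Z \right)} = 18 Z^{2}$ ($g{\left(Z \right)} = \left(Z + \left(6 + 2\right) Z\right) \left(Z + Z\right) = \left(Z + 8 Z\right) 2 Z = 9 Z 2 Z = 18 Z^{2}$)
$g{\left(-5 - 6 \right)} - 5934 = 18 \left(-5 - 6\right)^{2} - 5934 = 18 \left(-11\right)^{2} - 5934 = 18 \cdot 121 - 5934 = 2178 - 5934 = -3756$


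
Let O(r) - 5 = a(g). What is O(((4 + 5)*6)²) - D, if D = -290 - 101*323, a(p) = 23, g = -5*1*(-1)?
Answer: 32941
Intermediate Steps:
g = 5 (g = -5*(-1) = 5)
O(r) = 28 (O(r) = 5 + 23 = 28)
D = -32913 (D = -290 - 32623 = -32913)
O(((4 + 5)*6)²) - D = 28 - 1*(-32913) = 28 + 32913 = 32941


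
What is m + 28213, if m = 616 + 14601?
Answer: 43430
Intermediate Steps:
m = 15217
m + 28213 = 15217 + 28213 = 43430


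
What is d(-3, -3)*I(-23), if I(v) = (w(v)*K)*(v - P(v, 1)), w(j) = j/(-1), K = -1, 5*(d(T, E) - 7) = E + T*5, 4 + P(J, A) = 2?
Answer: 8211/5 ≈ 1642.2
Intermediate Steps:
P(J, A) = -2 (P(J, A) = -4 + 2 = -2)
d(T, E) = 7 + T + E/5 (d(T, E) = 7 + (E + T*5)/5 = 7 + (E + 5*T)/5 = 7 + (T + E/5) = 7 + T + E/5)
w(j) = -j (w(j) = j*(-1) = -j)
I(v) = v*(2 + v) (I(v) = (-v*(-1))*(v - 1*(-2)) = v*(v + 2) = v*(2 + v))
d(-3, -3)*I(-23) = (7 - 3 + (⅕)*(-3))*(-23*(2 - 23)) = (7 - 3 - ⅗)*(-23*(-21)) = (17/5)*483 = 8211/5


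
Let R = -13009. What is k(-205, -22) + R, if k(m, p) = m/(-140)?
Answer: -364211/28 ≈ -13008.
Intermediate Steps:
k(m, p) = -m/140 (k(m, p) = m*(-1/140) = -m/140)
k(-205, -22) + R = -1/140*(-205) - 13009 = 41/28 - 13009 = -364211/28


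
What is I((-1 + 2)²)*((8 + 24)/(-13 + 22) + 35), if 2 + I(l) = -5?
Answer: -2429/9 ≈ -269.89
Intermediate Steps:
I(l) = -7 (I(l) = -2 - 5 = -7)
I((-1 + 2)²)*((8 + 24)/(-13 + 22) + 35) = -7*((8 + 24)/(-13 + 22) + 35) = -7*(32/9 + 35) = -7*347/9 = -2429/9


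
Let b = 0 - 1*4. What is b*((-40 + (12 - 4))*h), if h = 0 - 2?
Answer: -256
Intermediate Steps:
h = -2
b = -4 (b = 0 - 4 = -4)
b*((-40 + (12 - 4))*h) = -4*(-40 + (12 - 4))*(-2) = -4*(-40 + 8)*(-2) = -(-128)*(-2) = -4*64 = -256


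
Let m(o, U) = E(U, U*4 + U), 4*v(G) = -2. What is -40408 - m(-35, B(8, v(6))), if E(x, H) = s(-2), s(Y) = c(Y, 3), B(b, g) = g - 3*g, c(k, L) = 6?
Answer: -40414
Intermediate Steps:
v(G) = -1/2 (v(G) = (1/4)*(-2) = -1/2)
B(b, g) = -2*g
s(Y) = 6
E(x, H) = 6
m(o, U) = 6
-40408 - m(-35, B(8, v(6))) = -40408 - 1*6 = -40408 - 6 = -40414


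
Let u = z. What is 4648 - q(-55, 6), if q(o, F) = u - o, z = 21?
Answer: 4572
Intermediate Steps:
u = 21
q(o, F) = 21 - o
4648 - q(-55, 6) = 4648 - (21 - 1*(-55)) = 4648 - (21 + 55) = 4648 - 1*76 = 4648 - 76 = 4572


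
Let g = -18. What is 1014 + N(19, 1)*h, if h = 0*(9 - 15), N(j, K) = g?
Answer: 1014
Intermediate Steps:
N(j, K) = -18
h = 0 (h = 0*(-6) = 0)
1014 + N(19, 1)*h = 1014 - 18*0 = 1014 + 0 = 1014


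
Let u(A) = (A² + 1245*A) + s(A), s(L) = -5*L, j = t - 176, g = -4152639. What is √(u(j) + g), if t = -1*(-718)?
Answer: I*√3186795 ≈ 1785.2*I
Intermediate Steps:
t = 718
j = 542 (j = 718 - 176 = 542)
u(A) = A² + 1240*A (u(A) = (A² + 1245*A) - 5*A = A² + 1240*A)
√(u(j) + g) = √(542*(1240 + 542) - 4152639) = √(542*1782 - 4152639) = √(965844 - 4152639) = √(-3186795) = I*√3186795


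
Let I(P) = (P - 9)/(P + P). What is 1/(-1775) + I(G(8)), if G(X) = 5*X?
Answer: 10989/28400 ≈ 0.38694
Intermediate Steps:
I(P) = (-9 + P)/(2*P) (I(P) = (-9 + P)/((2*P)) = (-9 + P)*(1/(2*P)) = (-9 + P)/(2*P))
1/(-1775) + I(G(8)) = 1/(-1775) + (-9 + 5*8)/(2*((5*8))) = -1/1775 + (1/2)*(-9 + 40)/40 = -1/1775 + (1/2)*(1/40)*31 = -1/1775 + 31/80 = 10989/28400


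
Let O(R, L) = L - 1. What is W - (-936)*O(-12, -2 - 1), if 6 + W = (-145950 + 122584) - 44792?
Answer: -71908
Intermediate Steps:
W = -68164 (W = -6 + ((-145950 + 122584) - 44792) = -6 + (-23366 - 44792) = -6 - 68158 = -68164)
O(R, L) = -1 + L
W - (-936)*O(-12, -2 - 1) = -68164 - (-936)*(-1 + (-2 - 1)) = -68164 - (-936)*(-1 - 3) = -68164 - (-936)*(-4) = -68164 - 1*3744 = -68164 - 3744 = -71908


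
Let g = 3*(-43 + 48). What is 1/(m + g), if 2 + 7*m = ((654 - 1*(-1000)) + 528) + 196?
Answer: 7/2481 ≈ 0.0028214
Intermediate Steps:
m = 2376/7 (m = -2/7 + (((654 - 1*(-1000)) + 528) + 196)/7 = -2/7 + (((654 + 1000) + 528) + 196)/7 = -2/7 + ((1654 + 528) + 196)/7 = -2/7 + (2182 + 196)/7 = -2/7 + (⅐)*2378 = -2/7 + 2378/7 = 2376/7 ≈ 339.43)
g = 15 (g = 3*5 = 15)
1/(m + g) = 1/(2376/7 + 15) = 1/(2481/7) = 7/2481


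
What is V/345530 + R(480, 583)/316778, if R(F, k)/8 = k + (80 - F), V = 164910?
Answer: 2637285795/5472815117 ≈ 0.48189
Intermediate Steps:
R(F, k) = 640 - 8*F + 8*k (R(F, k) = 8*(k + (80 - F)) = 8*(80 + k - F) = 640 - 8*F + 8*k)
V/345530 + R(480, 583)/316778 = 164910/345530 + (640 - 8*480 + 8*583)/316778 = 164910*(1/345530) + (640 - 3840 + 4664)*(1/316778) = 16491/34553 + 1464*(1/316778) = 16491/34553 + 732/158389 = 2637285795/5472815117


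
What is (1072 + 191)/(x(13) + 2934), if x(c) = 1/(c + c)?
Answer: 32838/76285 ≈ 0.43046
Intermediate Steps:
x(c) = 1/(2*c)
(1072 + 191)/(x(13) + 2934) = (1072 + 191)/((½)/13 + 2934) = 1263/((½)*(1/13) + 2934) = 1263/(1/26 + 2934) = 1263/(76285/26) = 1263*(26/76285) = 32838/76285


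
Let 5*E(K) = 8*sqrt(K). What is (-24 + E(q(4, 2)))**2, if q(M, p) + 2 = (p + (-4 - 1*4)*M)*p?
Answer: 10432/25 - 384*I*sqrt(62)/5 ≈ 417.28 - 604.72*I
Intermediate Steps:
q(M, p) = -2 + p*(p - 8*M) (q(M, p) = -2 + (p + (-4 - 1*4)*M)*p = -2 + (p + (-4 - 4)*M)*p = -2 + (p - 8*M)*p = -2 + p*(p - 8*M))
E(K) = 8*sqrt(K)/5 (E(K) = (8*sqrt(K))/5 = 8*sqrt(K)/5)
(-24 + E(q(4, 2)))**2 = (-24 + 8*sqrt(-2 + 2**2 - 8*4*2)/5)**2 = (-24 + 8*sqrt(-2 + 4 - 64)/5)**2 = (-24 + 8*sqrt(-62)/5)**2 = (-24 + 8*(I*sqrt(62))/5)**2 = (-24 + 8*I*sqrt(62)/5)**2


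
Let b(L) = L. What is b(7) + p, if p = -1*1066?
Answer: -1059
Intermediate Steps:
p = -1066
b(7) + p = 7 - 1066 = -1059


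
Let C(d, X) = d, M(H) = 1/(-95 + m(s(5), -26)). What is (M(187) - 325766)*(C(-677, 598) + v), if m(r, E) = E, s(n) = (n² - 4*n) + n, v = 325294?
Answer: -12795651300879/121 ≈ -1.0575e+11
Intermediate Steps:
s(n) = n² - 3*n
M(H) = -1/121 (M(H) = 1/(-95 - 26) = 1/(-121) = -1/121)
(M(187) - 325766)*(C(-677, 598) + v) = (-1/121 - 325766)*(-677 + 325294) = -39417687/121*324617 = -12795651300879/121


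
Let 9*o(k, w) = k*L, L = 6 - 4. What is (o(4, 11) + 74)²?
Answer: 454276/81 ≈ 5608.3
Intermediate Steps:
L = 2
o(k, w) = 2*k/9 (o(k, w) = (k*2)/9 = (2*k)/9 = 2*k/9)
(o(4, 11) + 74)² = ((2/9)*4 + 74)² = (8/9 + 74)² = (674/9)² = 454276/81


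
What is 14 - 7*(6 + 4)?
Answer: -56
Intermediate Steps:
14 - 7*(6 + 4) = 14 - 7*10 = 14 - 70 = -56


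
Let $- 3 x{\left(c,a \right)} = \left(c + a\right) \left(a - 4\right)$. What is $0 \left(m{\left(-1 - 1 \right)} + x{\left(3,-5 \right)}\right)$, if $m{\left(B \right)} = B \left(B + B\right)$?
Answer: $0$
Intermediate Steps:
$x{\left(c,a \right)} = - \frac{\left(-4 + a\right) \left(a + c\right)}{3}$ ($x{\left(c,a \right)} = - \frac{\left(c + a\right) \left(a - 4\right)}{3} = - \frac{\left(a + c\right) \left(-4 + a\right)}{3} = - \frac{\left(-4 + a\right) \left(a + c\right)}{3}$)
$m{\left(B \right)} = 2 B^{2}$ ($m{\left(B \right)} = B 2 B = 2 B^{2}$)
$0 \left(m{\left(-1 - 1 \right)} + x{\left(3,-5 \right)}\right) = 0 \left(2 \left(-1 - 1\right)^{2} + \left(- \frac{\left(-5\right)^{2}}{3} + \frac{4}{3} \left(-5\right) + \frac{4}{3} \cdot 3 - \left(- \frac{5}{3}\right) 3\right)\right) = 0 \left(2 \left(-2\right)^{2} + \left(\left(- \frac{1}{3}\right) 25 - \frac{20}{3} + 4 + 5\right)\right) = 0 \left(2 \cdot 4 + \left(- \frac{25}{3} - \frac{20}{3} + 4 + 5\right)\right) = 0 \left(8 - 6\right) = 0 \cdot 2 = 0$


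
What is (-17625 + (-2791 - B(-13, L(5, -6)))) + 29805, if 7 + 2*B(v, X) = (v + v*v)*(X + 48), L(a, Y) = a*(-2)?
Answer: 12857/2 ≈ 6428.5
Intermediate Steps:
L(a, Y) = -2*a
B(v, X) = -7/2 + (48 + X)*(v + v**2)/2 (B(v, X) = -7/2 + ((v + v*v)*(X + 48))/2 = -7/2 + ((v + v**2)*(48 + X))/2 = -7/2 + ((48 + X)*(v + v**2))/2 = -7/2 + (48 + X)*(v + v**2)/2)
(-17625 + (-2791 - B(-13, L(5, -6)))) + 29805 = (-17625 + (-2791 - (-7/2 + 24*(-13) + 24*(-13)**2 + (1/2)*(-2*5)*(-13) + (1/2)*(-2*5)*(-13)**2))) + 29805 = (-17625 + (-2791 - (-7/2 - 312 + 24*169 + (1/2)*(-10)*(-13) + (1/2)*(-10)*169))) + 29805 = (-17625 + (-2791 - (-7/2 - 312 + 4056 + 65 - 845))) + 29805 = (-17625 + (-2791 - 1*5921/2)) + 29805 = (-17625 + (-2791 - 5921/2)) + 29805 = (-17625 - 11503/2) + 29805 = -46753/2 + 29805 = 12857/2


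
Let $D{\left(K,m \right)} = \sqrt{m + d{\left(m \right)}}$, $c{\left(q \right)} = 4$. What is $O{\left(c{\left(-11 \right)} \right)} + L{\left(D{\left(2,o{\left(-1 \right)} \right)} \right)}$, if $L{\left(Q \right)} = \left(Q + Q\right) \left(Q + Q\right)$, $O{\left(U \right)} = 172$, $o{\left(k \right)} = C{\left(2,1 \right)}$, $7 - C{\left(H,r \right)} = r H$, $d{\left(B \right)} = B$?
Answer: $212$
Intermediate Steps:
$C{\left(H,r \right)} = 7 - H r$ ($C{\left(H,r \right)} = 7 - r H = 7 - H r$)
$o{\left(k \right)} = 5$ ($o{\left(k \right)} = 7 - 2 \cdot 1 = 7 - 2 = 5$)
$D{\left(K,m \right)} = \sqrt{2} \sqrt{m}$ ($D{\left(K,m \right)} = \sqrt{m + m} = \sqrt{2 m} = \sqrt{2} \sqrt{m}$)
$L{\left(Q \right)} = 4 Q^{2}$ ($L{\left(Q \right)} = 2 Q 2 Q = 4 Q^{2}$)
$O{\left(c{\left(-11 \right)} \right)} + L{\left(D{\left(2,o{\left(-1 \right)} \right)} \right)} = 172 + 4 \left(\sqrt{2} \sqrt{5}\right)^{2} = 172 + 4 \left(\sqrt{10}\right)^{2} = 172 + 4 \cdot 10 = 172 + 40 = 212$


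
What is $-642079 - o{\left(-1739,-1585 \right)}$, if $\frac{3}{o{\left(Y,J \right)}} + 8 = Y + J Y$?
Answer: $- \frac{1768650266875}{2754568} \approx -6.4208 \cdot 10^{5}$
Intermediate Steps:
$o{\left(Y,J \right)} = \frac{3}{-8 + Y + J Y}$ ($o{\left(Y,J \right)} = \frac{3}{-8 + \left(Y + J Y\right)} = \frac{3}{-8 + Y + J Y}$)
$-642079 - o{\left(-1739,-1585 \right)} = -642079 - \frac{3}{-8 - 1739 - -2756315} = -642079 - \frac{3}{-8 - 1739 + 2756315} = -642079 - \frac{3}{2754568} = - \frac{1768650266875}{2754568}$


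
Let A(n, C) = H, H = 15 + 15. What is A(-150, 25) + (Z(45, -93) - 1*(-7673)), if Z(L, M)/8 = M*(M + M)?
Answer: 146087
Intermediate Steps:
H = 30
A(n, C) = 30
Z(L, M) = 16*M² (Z(L, M) = 8*(M*(M + M)) = 8*(M*(2*M)) = 8*(2*M²) = 16*M²)
A(-150, 25) + (Z(45, -93) - 1*(-7673)) = 30 + (16*(-93)² - 1*(-7673)) = 30 + (16*8649 + 7673) = 30 + (138384 + 7673) = 30 + 146057 = 146087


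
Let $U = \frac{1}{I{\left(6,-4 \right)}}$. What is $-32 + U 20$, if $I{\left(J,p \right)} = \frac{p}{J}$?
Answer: $-62$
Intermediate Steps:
$U = - \frac{3}{2}$ ($U = \frac{1}{\left(-4\right) \frac{1}{6}} = \frac{1}{- \frac{2}{3}} = - \frac{3}{2} \approx -1.5$)
$-32 + U 20 = -32 - 30 = -62$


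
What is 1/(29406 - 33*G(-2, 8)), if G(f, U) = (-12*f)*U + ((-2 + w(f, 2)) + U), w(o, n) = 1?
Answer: 1/22839 ≈ 4.3785e-5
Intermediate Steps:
G(f, U) = -1 + U - 12*U*f (G(f, U) = (-12*f)*U + ((-2 + 1) + U) = -12*U*f + (-1 + U) = -1 + U - 12*U*f)
1/(29406 - 33*G(-2, 8)) = 1/(29406 - 33*(-1 + 8 - 12*8*(-2))) = 1/(29406 - 33*(-1 + 8 + 192)) = 1/(29406 - 33*199) = 1/(29406 - 6567) = 1/22839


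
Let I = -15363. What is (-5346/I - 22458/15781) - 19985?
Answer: -179462743129/8979389 ≈ -19986.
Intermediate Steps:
(-5346/I - 22458/15781) - 19985 = (-5346/(-15363) - 22458/15781) - 19985 = (-5346*(-1/15363) - 22458*1/15781) - 19985 = (198/569 - 22458/15781) - 19985 = -9653964/8979389 - 19985 = -179462743129/8979389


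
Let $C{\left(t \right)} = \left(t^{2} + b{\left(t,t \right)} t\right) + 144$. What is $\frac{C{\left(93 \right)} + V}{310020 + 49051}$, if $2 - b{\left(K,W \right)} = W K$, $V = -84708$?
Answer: $- \frac{880086}{359071} \approx -2.451$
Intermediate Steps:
$b{\left(K,W \right)} = 2 - K W$ ($b{\left(K,W \right)} = 2 - W K = 2 - K W$)
$C{\left(t \right)} = 144 + t^{2} + t \left(2 - t^{2}\right)$ ($C{\left(t \right)} = \left(t^{2} + \left(2 - t t\right) t\right) + 144 = \left(t^{2} + \left(2 - t^{2}\right) t\right) + 144 = \left(t^{2} + t \left(2 - t^{2}\right)\right) + 144 = 144 + t^{2} + t \left(2 - t^{2}\right)$)
$\frac{C{\left(93 \right)} + V}{310020 + 49051} = \frac{\left(144 + 93^{2} - 93 \left(-2 + 93^{2}\right)\right) - 84708}{310020 + 49051} = \frac{\left(144 + 8649 - 93 \left(-2 + 8649\right)\right) - 84708}{359071} = \left(\left(144 + 8649 - 93 \cdot 8647\right) - 84708\right) \frac{1}{359071} = \left(\left(144 + 8649 - 804171\right) - 84708\right) \frac{1}{359071} = \left(-795378 - 84708\right) \frac{1}{359071} = \left(-880086\right) \frac{1}{359071} = - \frac{880086}{359071}$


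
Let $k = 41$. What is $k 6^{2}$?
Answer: $1476$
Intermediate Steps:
$k 6^{2} = 41 \cdot 6^{2} = 41 \cdot 36 = 1476$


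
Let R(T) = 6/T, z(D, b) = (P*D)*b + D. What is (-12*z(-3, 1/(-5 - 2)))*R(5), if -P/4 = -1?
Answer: 648/35 ≈ 18.514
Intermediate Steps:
P = 4 (P = -4*(-1) = 4)
z(D, b) = D + 4*D*b (z(D, b) = (4*D)*b + D = 4*D*b + D = D + 4*D*b)
(-12*z(-3, 1/(-5 - 2)))*R(5) = (-(-36)*(1 + 4/(-5 - 2)))*(6/5) = (-(-36)*(1 + 4/(-7)))*(6*(⅕)) = -(-36)*(1 + 4*(-⅐))*(6/5) = -(-36)*(1 - 4/7)*(6/5) = -(-36)*3/7*(6/5) = -12*(-9/7)*(6/5) = (108/7)*(6/5) = 648/35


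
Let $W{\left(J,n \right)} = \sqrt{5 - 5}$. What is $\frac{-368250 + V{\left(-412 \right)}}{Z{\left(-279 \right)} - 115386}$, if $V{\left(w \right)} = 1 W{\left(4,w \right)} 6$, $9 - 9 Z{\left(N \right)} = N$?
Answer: $\frac{184125}{57677} \approx 3.1923$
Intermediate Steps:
$W{\left(J,n \right)} = 0$ ($W{\left(J,n \right)} = \sqrt{0} = 0$)
$Z{\left(N \right)} = 1 - \frac{N}{9}$
$V{\left(w \right)} = 0$ ($V{\left(w \right)} = 1 \cdot 0 \cdot 6 = 0 \cdot 6 = 0$)
$\frac{-368250 + V{\left(-412 \right)}}{Z{\left(-279 \right)} - 115386} = \frac{-368250 + 0}{\left(1 - -31\right) - 115386} = - \frac{368250}{\left(1 + 31\right) - 115386} = - \frac{368250}{32 - 115386} = - \frac{368250}{-115354} = \left(-368250\right) \left(- \frac{1}{115354}\right) = \frac{184125}{57677}$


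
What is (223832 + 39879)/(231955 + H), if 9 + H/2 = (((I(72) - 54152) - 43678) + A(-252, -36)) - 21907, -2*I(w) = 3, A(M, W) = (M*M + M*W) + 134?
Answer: 263711/137880 ≈ 1.9126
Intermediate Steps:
A(M, W) = 134 + M² + M*W (A(M, W) = (M² + M*W) + 134 = 134 + M² + M*W)
I(w) = -3/2 (I(w) = -½*3 = -3/2)
H = -94075 (H = -18 + 2*((((-3/2 - 54152) - 43678) + (134 + (-252)² - 252*(-36))) - 21907) = -18 + 2*(((-108307/2 - 43678) + (134 + 63504 + 9072)) - 21907) = -18 + 2*((-195663/2 + 72710) - 21907) = -18 + 2*(-50243/2 - 21907) = -18 + 2*(-94057/2) = -18 - 94057 = -94075)
(223832 + 39879)/(231955 + H) = (223832 + 39879)/(231955 - 94075) = 263711/137880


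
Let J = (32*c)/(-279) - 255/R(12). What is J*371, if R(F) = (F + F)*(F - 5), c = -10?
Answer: -307135/2232 ≈ -137.61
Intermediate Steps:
R(F) = 2*F*(-5 + F) (R(F) = (2*F)*(-5 + F) = 2*F*(-5 + F))
J = -5795/15624 (J = (32*(-10))/(-279) - 255*1/(24*(-5 + 12)) = -320*(-1/279) - 255/(2*12*7) = 320/279 - 255/168 = 320/279 - 255*1/168 = 320/279 - 85/56 = -5795/15624 ≈ -0.37090)
J*371 = -5795/15624*371 = -307135/2232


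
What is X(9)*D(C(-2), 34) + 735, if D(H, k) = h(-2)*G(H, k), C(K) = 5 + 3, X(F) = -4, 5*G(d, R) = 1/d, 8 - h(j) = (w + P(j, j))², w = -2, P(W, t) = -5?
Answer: 7391/10 ≈ 739.10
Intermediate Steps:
h(j) = -41 (h(j) = 8 - (-2 - 5)² = 8 - 1*(-7)² = 8 - 1*49 = 8 - 49 = -41)
G(d, R) = 1/(5*d)
C(K) = 8
D(H, k) = -41/(5*H)
X(9)*D(C(-2), 34) + 735 = -(-164)/(5*8) + 735 = -4*(-41/40) + 735 = 41/10 + 735 = 7391/10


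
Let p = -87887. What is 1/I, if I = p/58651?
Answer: -58651/87887 ≈ -0.66735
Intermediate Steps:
I = -87887/58651 ≈ -1.4985
1/I = 1/(-87887/58651) = -58651/87887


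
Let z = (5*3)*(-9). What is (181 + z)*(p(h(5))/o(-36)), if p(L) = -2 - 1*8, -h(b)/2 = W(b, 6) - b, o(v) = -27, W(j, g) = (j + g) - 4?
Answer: 460/27 ≈ 17.037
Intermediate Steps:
W(j, g) = -4 + g + j (W(j, g) = (g + j) - 4 = -4 + g + j)
h(b) = -4 (h(b) = -2*((-4 + 6 + b) - b) = -2*((2 + b) - b) = -2*2 = -4)
p(L) = -10 (p(L) = -2 - 8 = -10)
z = -135 (z = 15*(-9) = -135)
(181 + z)*(p(h(5))/o(-36)) = (181 - 135)*(-10/(-27)) = 46*(-10*(-1/27)) = 46*(10/27) = 460/27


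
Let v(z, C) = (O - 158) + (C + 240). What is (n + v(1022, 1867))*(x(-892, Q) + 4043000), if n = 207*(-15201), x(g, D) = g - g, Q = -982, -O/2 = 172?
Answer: -12715243086000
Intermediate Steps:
O = -344 (O = -2*172 = -344)
v(z, C) = -262 + C (v(z, C) = (-344 - 158) + (C + 240) = -502 + (240 + C) = -262 + C)
x(g, D) = 0
n = -3146607
(n + v(1022, 1867))*(x(-892, Q) + 4043000) = (-3146607 + (-262 + 1867))*(0 + 4043000) = (-3146607 + 1605)*4043000 = -3145002*4043000 = -12715243086000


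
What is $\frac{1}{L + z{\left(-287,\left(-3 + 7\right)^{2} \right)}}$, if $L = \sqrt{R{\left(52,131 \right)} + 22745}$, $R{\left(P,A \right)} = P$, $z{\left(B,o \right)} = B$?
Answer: $- \frac{287}{59572} - \frac{3 \sqrt{2533}}{59572} \approx -0.0073522$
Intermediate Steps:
$L = 3 \sqrt{2533}$ ($L = \sqrt{52 + 22745} = \sqrt{22797} = 3 \sqrt{2533} \approx 150.99$)
$\frac{1}{L + z{\left(-287,\left(-3 + 7\right)^{2} \right)}} = \frac{1}{3 \sqrt{2533} - 287} = \frac{1}{-287 + 3 \sqrt{2533}}$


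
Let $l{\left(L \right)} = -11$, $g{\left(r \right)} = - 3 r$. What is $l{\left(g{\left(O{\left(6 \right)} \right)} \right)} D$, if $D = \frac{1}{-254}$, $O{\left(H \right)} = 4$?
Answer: $\frac{11}{254} \approx 0.043307$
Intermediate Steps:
$D = - \frac{1}{254} \approx -0.003937$
$l{\left(g{\left(O{\left(6 \right)} \right)} \right)} D = \left(-11\right) \left(- \frac{1}{254}\right) = \frac{11}{254}$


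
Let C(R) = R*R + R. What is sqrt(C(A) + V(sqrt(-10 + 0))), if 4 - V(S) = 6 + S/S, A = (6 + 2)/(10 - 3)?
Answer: 3*I*sqrt(3)/7 ≈ 0.74231*I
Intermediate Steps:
A = 8/7 ≈ 1.1429
C(R) = R + R**2 (C(R) = R**2 + R = R + R**2)
V(S) = -3 (V(S) = 4 - (6 + S/S) = 4 - (6 + 1) = 4 - 1*7 = 4 - 7 = -3)
sqrt(C(A) + V(sqrt(-10 + 0))) = sqrt(8*(1 + 8/7)/7 - 3) = sqrt((8/7)*(15/7) - 3) = sqrt(120/49 - 3) = sqrt(-27/49) = 3*I*sqrt(3)/7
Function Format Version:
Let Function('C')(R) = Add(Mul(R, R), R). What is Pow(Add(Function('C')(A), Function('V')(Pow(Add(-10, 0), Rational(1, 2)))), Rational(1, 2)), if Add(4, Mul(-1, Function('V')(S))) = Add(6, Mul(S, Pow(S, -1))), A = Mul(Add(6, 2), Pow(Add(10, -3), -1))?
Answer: Mul(Rational(3, 7), I, Pow(3, Rational(1, 2))) ≈ Mul(0.74231, I)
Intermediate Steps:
A = Rational(8, 7) (A = Mul(8, Pow(7, -1)) = Mul(8, Rational(1, 7)) = Rational(8, 7) ≈ 1.1429)
Function('C')(R) = Add(R, Pow(R, 2)) (Function('C')(R) = Add(Pow(R, 2), R) = Add(R, Pow(R, 2)))
Function('V')(S) = -3 (Function('V')(S) = Add(4, Mul(-1, Add(6, Mul(S, Pow(S, -1))))) = Add(4, Mul(-1, Add(6, 1))) = Add(4, Mul(-1, 7)) = Add(4, -7) = -3)
Pow(Add(Function('C')(A), Function('V')(Pow(Add(-10, 0), Rational(1, 2)))), Rational(1, 2)) = Pow(Add(Mul(Rational(8, 7), Add(1, Rational(8, 7))), -3), Rational(1, 2)) = Pow(Add(Mul(Rational(8, 7), Rational(15, 7)), -3), Rational(1, 2)) = Pow(Add(Rational(120, 49), -3), Rational(1, 2)) = Pow(Rational(-27, 49), Rational(1, 2)) = Mul(Rational(3, 7), I, Pow(3, Rational(1, 2)))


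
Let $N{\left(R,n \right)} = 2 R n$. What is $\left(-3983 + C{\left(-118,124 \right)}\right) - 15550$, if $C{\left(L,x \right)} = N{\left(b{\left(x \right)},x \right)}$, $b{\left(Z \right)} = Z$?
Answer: $11219$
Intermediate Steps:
$N{\left(R,n \right)} = 2 R n$
$C{\left(L,x \right)} = 2 x^{2}$ ($C{\left(L,x \right)} = 2 x x = 2 x^{2}$)
$\left(-3983 + C{\left(-118,124 \right)}\right) - 15550 = \left(-3983 + 2 \cdot 124^{2}\right) - 15550 = \left(-3983 + 2 \cdot 15376\right) - 15550 = \left(-3983 + 30752\right) - 15550 = 26769 - 15550 = 11219$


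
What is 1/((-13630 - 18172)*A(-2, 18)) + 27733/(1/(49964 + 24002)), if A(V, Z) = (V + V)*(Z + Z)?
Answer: 9393899512112065/4579488 ≈ 2.0513e+9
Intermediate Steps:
A(V, Z) = 4*V*Z (A(V, Z) = (2*V)*(2*Z) = 4*V*Z)
1/((-13630 - 18172)*A(-2, 18)) + 27733/(1/(49964 + 24002)) = 1/((-13630 - 18172)*((4*(-2)*18))) + 27733/(1/(49964 + 24002)) = 1/(-31802*(-144)) + 27733/(1/73966) = -1/31802*(-1/144) + 27733/(1/73966) = 1/4579488 + 27733*73966 = 1/4579488 + 2051299078 = 9393899512112065/4579488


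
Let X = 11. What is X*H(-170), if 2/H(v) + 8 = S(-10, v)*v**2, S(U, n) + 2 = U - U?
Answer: -11/28904 ≈ -0.00038057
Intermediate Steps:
S(U, n) = -2 (S(U, n) = -2 + (U - U) = -2 + 0 = -2)
H(v) = 2/(-8 - 2*v**2)
X*H(-170) = 11/(-4 - 1*(-170)**2) = 11/(-4 - 1*28900) = 11/(-4 - 28900) = 11/(-28904) = 11*(-1/28904) = -11/28904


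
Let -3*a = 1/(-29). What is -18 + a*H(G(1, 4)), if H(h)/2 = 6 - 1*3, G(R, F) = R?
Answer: -520/29 ≈ -17.931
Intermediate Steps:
H(h) = 6 (H(h) = 2*(6 - 1*3) = 2*(6 - 3) = 2*3 = 6)
a = 1/87 (a = -⅓/(-29) = -⅓*(-1/29) = 1/87 ≈ 0.011494)
-18 + a*H(G(1, 4)) = -18 + (1/87)*6 = -18 + 2/29 = -520/29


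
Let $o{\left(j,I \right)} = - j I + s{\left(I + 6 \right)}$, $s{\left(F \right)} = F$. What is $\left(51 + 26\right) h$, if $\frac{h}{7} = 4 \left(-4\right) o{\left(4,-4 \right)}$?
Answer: $-155232$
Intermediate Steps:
$o{\left(j,I \right)} = 6 + I - I j$ ($o{\left(j,I \right)} = - j I + \left(I + 6\right) = - I j + \left(6 + I\right) = 6 + I - I j$)
$h = -2016$ ($h = 7 \cdot 4 \left(-4\right) \left(6 - 4 - \left(-4\right) 4\right) = 7 \left(- 16 \left(6 - 4 + 16\right)\right) = 7 \left(\left(-16\right) 18\right) = 7 \left(-288\right) = -2016$)
$\left(51 + 26\right) h = \left(51 + 26\right) \left(-2016\right) = 77 \left(-2016\right) = -155232$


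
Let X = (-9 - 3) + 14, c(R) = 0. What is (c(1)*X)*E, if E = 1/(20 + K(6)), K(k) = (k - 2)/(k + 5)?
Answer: 0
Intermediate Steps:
K(k) = (-2 + k)/(5 + k)
X = 2 (X = -12 + 14 = 2)
E = 11/224 (E = 1/(20 + (-2 + 6)/(5 + 6)) = 1/(20 + 4/11) = 1/(224/11) = 11/224 ≈ 0.049107)
(c(1)*X)*E = (0*2)*(11/224) = 0*(11/224) = 0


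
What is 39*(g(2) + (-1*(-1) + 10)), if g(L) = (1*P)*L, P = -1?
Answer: 351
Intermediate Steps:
g(L) = -L (g(L) = (1*(-1))*L = -L)
39*(g(2) + (-1*(-1) + 10)) = 39*(-1*2 + (-1*(-1) + 10)) = 39*(-2 + (1 + 10)) = 39*(-2 + 11) = 39*9 = 351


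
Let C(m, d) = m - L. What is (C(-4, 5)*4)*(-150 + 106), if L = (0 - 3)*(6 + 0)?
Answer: -2464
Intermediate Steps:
L = -18 (L = -3*6 = -18)
C(m, d) = 18 + m (C(m, d) = m - 1*(-18) = m + 18 = 18 + m)
(C(-4, 5)*4)*(-150 + 106) = ((18 - 4)*4)*(-150 + 106) = (14*4)*(-44) = 56*(-44) = -2464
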